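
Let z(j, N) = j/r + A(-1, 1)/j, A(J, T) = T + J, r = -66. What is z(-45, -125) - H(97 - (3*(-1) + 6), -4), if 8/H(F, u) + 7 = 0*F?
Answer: 281/154 ≈ 1.8247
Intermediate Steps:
A(J, T) = J + T
z(j, N) = -j/66 (z(j, N) = j/(-66) + (-1 + 1)/j = j*(-1/66) + 0/j = -j/66 + 0 = -j/66)
H(F, u) = -8/7 (H(F, u) = 8/(-7 + 0*F) = 8/(-7 + 0) = 8/(-7) = 8*(-1/7) = -8/7)
z(-45, -125) - H(97 - (3*(-1) + 6), -4) = -1/66*(-45) - 1*(-8/7) = 15/22 + 8/7 = 281/154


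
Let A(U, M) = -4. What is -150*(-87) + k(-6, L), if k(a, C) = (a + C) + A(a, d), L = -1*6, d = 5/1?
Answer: 13034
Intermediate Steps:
d = 5 (d = 5*1 = 5)
L = -6
k(a, C) = -4 + C + a (k(a, C) = (a + C) - 4 = (C + a) - 4 = -4 + C + a)
-150*(-87) + k(-6, L) = -150*(-87) + (-4 - 6 - 6) = 13050 - 16 = 13034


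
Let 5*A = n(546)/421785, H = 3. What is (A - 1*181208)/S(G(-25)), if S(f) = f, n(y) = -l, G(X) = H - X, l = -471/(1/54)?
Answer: -21230780887/3280550 ≈ -6471.7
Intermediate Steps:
l = -25434 (l = -471/1/54 = -471*54 = -25434)
G(X) = 3 - X
n(y) = 25434 (n(y) = -1*(-25434) = 25434)
A = 2826/234325 (A = (25434/421785)/5 = (25434*(1/421785))/5 = (⅕)*(2826/46865) = 2826/234325 ≈ 0.012060)
(A - 1*181208)/S(G(-25)) = (2826/234325 - 1*181208)/(3 - 1*(-25)) = (2826/234325 - 181208)/(3 + 25) = -42461561774/234325/28 = -42461561774/234325*1/28 = -21230780887/3280550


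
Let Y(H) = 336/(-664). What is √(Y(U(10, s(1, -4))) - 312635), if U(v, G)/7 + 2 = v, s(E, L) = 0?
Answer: I*√2153746001/83 ≈ 559.14*I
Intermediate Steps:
U(v, G) = -14 + 7*v
Y(H) = -42/83 (Y(H) = 336*(-1/664) = -42/83)
√(Y(U(10, s(1, -4))) - 312635) = √(-42/83 - 312635) = √(-25948747/83) = I*√2153746001/83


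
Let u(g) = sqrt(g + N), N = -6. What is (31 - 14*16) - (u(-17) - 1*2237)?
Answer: 2044 - I*sqrt(23) ≈ 2044.0 - 4.7958*I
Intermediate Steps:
u(g) = sqrt(-6 + g) (u(g) = sqrt(g - 6) = sqrt(-6 + g))
(31 - 14*16) - (u(-17) - 1*2237) = (31 - 14*16) - (sqrt(-6 - 17) - 1*2237) = (31 - 224) - (sqrt(-23) - 2237) = -193 - (I*sqrt(23) - 2237) = -193 - (-2237 + I*sqrt(23)) = -193 + (2237 - I*sqrt(23)) = 2044 - I*sqrt(23)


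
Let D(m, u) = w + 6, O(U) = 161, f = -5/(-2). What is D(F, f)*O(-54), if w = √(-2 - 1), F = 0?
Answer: 966 + 161*I*√3 ≈ 966.0 + 278.86*I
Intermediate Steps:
w = I*√3 (w = √(-3) = I*√3 ≈ 1.732*I)
f = 5/2 (f = -5*(-½) = 5/2 ≈ 2.5000)
D(m, u) = 6 + I*√3 (D(m, u) = I*√3 + 6 = 6 + I*√3)
D(F, f)*O(-54) = (6 + I*√3)*161 = 966 + 161*I*√3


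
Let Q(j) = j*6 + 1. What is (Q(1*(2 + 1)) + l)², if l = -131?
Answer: 12544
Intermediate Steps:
Q(j) = 1 + 6*j (Q(j) = 6*j + 1 = 1 + 6*j)
(Q(1*(2 + 1)) + l)² = ((1 + 6*(1*(2 + 1))) - 131)² = ((1 + 6*(1*3)) - 131)² = ((1 + 6*3) - 131)² = ((1 + 18) - 131)² = (19 - 131)² = (-112)² = 12544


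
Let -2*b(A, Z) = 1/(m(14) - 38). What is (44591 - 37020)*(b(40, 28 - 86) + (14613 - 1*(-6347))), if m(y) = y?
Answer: 7617039251/48 ≈ 1.5869e+8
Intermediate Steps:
b(A, Z) = 1/48 (b(A, Z) = -1/(2*(14 - 38)) = -1/2/(-24) = -1/2*(-1/24) = 1/48)
(44591 - 37020)*(b(40, 28 - 86) + (14613 - 1*(-6347))) = (44591 - 37020)*(1/48 + (14613 - 1*(-6347))) = 7571*(1/48 + (14613 + 6347)) = 7571*(1/48 + 20960) = 7571*(1006081/48) = 7617039251/48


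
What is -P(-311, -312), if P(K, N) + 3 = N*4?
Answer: 1251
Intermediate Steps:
P(K, N) = -3 + 4*N (P(K, N) = -3 + N*4 = -3 + 4*N)
-P(-311, -312) = -(-3 + 4*(-312)) = -(-3 - 1248) = -1*(-1251) = 1251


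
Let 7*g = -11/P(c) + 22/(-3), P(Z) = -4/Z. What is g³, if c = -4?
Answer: -166375/9261 ≈ -17.965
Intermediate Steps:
g = -55/21 (g = (-11/((-4/(-4))) + 22/(-3))/7 = (-11/((-4*(-¼))) + 22*(-⅓))/7 = (-11/1 - 22/3)/7 = (-11*1 - 22/3)/7 = (-11 - 22/3)/7 = (⅐)*(-55/3) = -55/21 ≈ -2.6190)
g³ = (-55/21)³ = -166375/9261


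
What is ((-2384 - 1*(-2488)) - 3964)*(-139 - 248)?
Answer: 1493820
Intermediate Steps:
((-2384 - 1*(-2488)) - 3964)*(-139 - 248) = ((-2384 + 2488) - 3964)*(-387) = (104 - 3964)*(-387) = -3860*(-387) = 1493820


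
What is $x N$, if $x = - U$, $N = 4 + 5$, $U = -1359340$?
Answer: $12234060$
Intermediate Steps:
$N = 9$
$x = 1359340$ ($x = \left(-1\right) \left(-1359340\right) = 1359340$)
$x N = 1359340 \cdot 9 = 12234060$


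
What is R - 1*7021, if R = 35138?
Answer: 28117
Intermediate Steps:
R - 1*7021 = 35138 - 1*7021 = 35138 - 7021 = 28117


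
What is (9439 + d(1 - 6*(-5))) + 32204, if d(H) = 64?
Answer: 41707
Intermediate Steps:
(9439 + d(1 - 6*(-5))) + 32204 = (9439 + 64) + 32204 = 9503 + 32204 = 41707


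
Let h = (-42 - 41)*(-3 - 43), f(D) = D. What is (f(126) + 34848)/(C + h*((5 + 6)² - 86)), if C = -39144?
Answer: 17487/47243 ≈ 0.37015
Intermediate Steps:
h = 3818 (h = -83*(-46) = 3818)
(f(126) + 34848)/(C + h*((5 + 6)² - 86)) = (126 + 34848)/(-39144 + 3818*((5 + 6)² - 86)) = 34974/(-39144 + 3818*(11² - 86)) = 34974/(-39144 + 3818*(121 - 86)) = 34974/(-39144 + 3818*35) = 34974/(-39144 + 133630) = 34974/94486 = 34974*(1/94486) = 17487/47243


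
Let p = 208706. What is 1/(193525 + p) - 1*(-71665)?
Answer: 28825884616/402231 ≈ 71665.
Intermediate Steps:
1/(193525 + p) - 1*(-71665) = 1/(193525 + 208706) - 1*(-71665) = 1/402231 + 71665 = 28825884616/402231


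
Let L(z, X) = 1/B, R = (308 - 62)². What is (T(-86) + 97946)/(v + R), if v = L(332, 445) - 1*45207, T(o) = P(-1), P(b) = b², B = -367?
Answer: 35946549/5618402 ≈ 6.3980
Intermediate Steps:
T(o) = 1 (T(o) = (-1)² = 1)
R = 60516 (R = 246² = 60516)
L(z, X) = -1/367 (L(z, X) = 1/(-367) = -1/367)
v = -16590970/367 (v = -1/367 - 1*45207 = -1/367 - 45207 = -16590970/367 ≈ -45207.)
(T(-86) + 97946)/(v + R) = (1 + 97946)/(-16590970/367 + 60516) = 97947/(5618402/367) = 97947*(367/5618402) = 35946549/5618402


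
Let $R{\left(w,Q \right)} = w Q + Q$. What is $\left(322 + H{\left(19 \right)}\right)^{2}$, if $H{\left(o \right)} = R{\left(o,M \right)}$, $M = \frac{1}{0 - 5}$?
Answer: $101124$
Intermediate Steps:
$M = - \frac{1}{5}$ ($M = \frac{1}{-5} = - \frac{1}{5} \approx -0.2$)
$R{\left(w,Q \right)} = Q + Q w$ ($R{\left(w,Q \right)} = Q w + Q = Q + Q w$)
$H{\left(o \right)} = - \frac{1}{5} - \frac{o}{5}$ ($H{\left(o \right)} = - \frac{1 + o}{5} = - \frac{1}{5} - \frac{o}{5}$)
$\left(322 + H{\left(19 \right)}\right)^{2} = \left(322 - 4\right)^{2} = 318^{2} = 101124$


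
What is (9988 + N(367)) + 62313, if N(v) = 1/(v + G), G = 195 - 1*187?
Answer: 27112876/375 ≈ 72301.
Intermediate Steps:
G = 8 (G = 195 - 187 = 8)
N(v) = 1/(8 + v) (N(v) = 1/(v + 8) = 1/(8 + v))
(9988 + N(367)) + 62313 = (9988 + 1/(8 + 367)) + 62313 = (9988 + 1/375) + 62313 = 3745501/375 + 62313 = 27112876/375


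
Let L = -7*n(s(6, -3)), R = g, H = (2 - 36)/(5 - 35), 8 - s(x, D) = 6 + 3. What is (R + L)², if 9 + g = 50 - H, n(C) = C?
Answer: 494209/225 ≈ 2196.5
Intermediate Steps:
s(x, D) = -1 (s(x, D) = 8 - (6 + 3) = 8 - 1*9 = 8 - 9 = -1)
H = 17/15 (H = -34/(-30) = -34*(-1/30) = 17/15 ≈ 1.1333)
g = 598/15 (g = -9 + (50 - 1*17/15) = -9 + (50 - 17/15) = -9 + 733/15 = 598/15 ≈ 39.867)
R = 598/15 ≈ 39.867
L = 7 (L = -7*(-1) = 7)
(R + L)² = (598/15 + 7)² = (703/15)² = 494209/225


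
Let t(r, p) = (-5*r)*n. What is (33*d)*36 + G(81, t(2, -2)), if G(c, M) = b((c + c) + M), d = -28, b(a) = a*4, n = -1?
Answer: -32576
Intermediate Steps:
b(a) = 4*a
t(r, p) = 5*r (t(r, p) = -5*r*(-1) = 5*r)
G(c, M) = 4*M + 8*c (G(c, M) = 4*((c + c) + M) = 4*(2*c + M) = 4*(M + 2*c) = 4*M + 8*c)
(33*d)*36 + G(81, t(2, -2)) = (33*(-28))*36 + (4*(5*2) + 8*81) = -924*36 + (4*10 + 648) = -33264 + (40 + 648) = -33264 + 688 = -32576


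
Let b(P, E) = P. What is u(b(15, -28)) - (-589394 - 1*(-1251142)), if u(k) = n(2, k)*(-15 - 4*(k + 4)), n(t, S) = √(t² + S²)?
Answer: -661748 - 91*√229 ≈ -6.6313e+5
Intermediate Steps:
n(t, S) = √(S² + t²)
u(k) = √(4 + k²)*(-31 - 4*k) (u(k) = √(k² + 2²)*(-15 - 4*(k + 4)) = √(k² + 4)*(-15 - 4*(4 + k)) = √(4 + k²)*(-15 + (-16 - 4*k)) = √(4 + k²)*(-31 - 4*k))
u(b(15, -28)) - (-589394 - 1*(-1251142)) = √(4 + 15²)*(-31 - 4*15) - (-589394 - 1*(-1251142)) = √(4 + 225)*(-31 - 60) - (-589394 + 1251142) = √229*(-91) - 1*661748 = -91*√229 - 661748 = -661748 - 91*√229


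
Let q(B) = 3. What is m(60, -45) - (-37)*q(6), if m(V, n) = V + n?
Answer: 126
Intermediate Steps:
m(60, -45) - (-37)*q(6) = (60 - 45) - (-37)*3 = 15 - 1*(-111) = 15 + 111 = 126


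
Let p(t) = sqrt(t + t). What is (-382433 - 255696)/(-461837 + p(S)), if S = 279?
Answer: 294711582973/213293414011 + 1914387*sqrt(62)/213293414011 ≈ 1.3818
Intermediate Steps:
p(t) = sqrt(2)*sqrt(t) (p(t) = sqrt(2*t) = sqrt(2)*sqrt(t))
(-382433 - 255696)/(-461837 + p(S)) = (-382433 - 255696)/(-461837 + sqrt(2)*sqrt(279)) = -638129/(-461837 + sqrt(2)*(3*sqrt(31))) = -638129/(-461837 + 3*sqrt(62))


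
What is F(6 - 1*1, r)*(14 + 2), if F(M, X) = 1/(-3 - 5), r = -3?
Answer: -2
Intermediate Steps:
F(M, X) = -1/8 (F(M, X) = 1/(-8) = -1/8)
F(6 - 1*1, r)*(14 + 2) = -(14 + 2)/8 = -1/8*16 = -2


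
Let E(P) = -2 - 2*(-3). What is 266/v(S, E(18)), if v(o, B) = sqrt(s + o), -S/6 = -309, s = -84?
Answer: 133*sqrt(1770)/885 ≈ 6.3226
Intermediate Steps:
S = 1854 (S = -6*(-309) = 1854)
E(P) = 4 (E(P) = -2 + 6 = 4)
v(o, B) = sqrt(-84 + o)
266/v(S, E(18)) = 266/(sqrt(-84 + 1854)) = 266/(sqrt(1770)) = 266*(sqrt(1770)/1770) = 133*sqrt(1770)/885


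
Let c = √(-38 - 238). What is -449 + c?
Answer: -449 + 2*I*√69 ≈ -449.0 + 16.613*I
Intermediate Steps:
c = 2*I*√69 (c = √(-276) = 2*I*√69 ≈ 16.613*I)
-449 + c = -449 + 2*I*√69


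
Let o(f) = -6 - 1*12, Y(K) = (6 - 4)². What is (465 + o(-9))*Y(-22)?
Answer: 1788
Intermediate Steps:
Y(K) = 4 (Y(K) = 2² = 4)
o(f) = -18 (o(f) = -6 - 12 = -18)
(465 + o(-9))*Y(-22) = (465 - 18)*4 = 447*4 = 1788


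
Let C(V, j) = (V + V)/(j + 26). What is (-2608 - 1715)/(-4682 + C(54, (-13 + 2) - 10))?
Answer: 21615/23302 ≈ 0.92760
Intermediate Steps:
C(V, j) = 2*V/(26 + j) (C(V, j) = (2*V)/(26 + j) = 2*V/(26 + j))
(-2608 - 1715)/(-4682 + C(54, (-13 + 2) - 10)) = (-2608 - 1715)/(-4682 + 2*54/(26 + ((-13 + 2) - 10))) = -4323/(-4682 + 2*54/(26 + (-11 - 10))) = -4323/(-4682 + 2*54/(26 - 21)) = -4323/(-4682 + 2*54/5) = -4323/(-4682 + 2*54*(⅕)) = -4323/(-4682 + 108/5) = -4323/(-23302/5) = -4323*(-5/23302) = 21615/23302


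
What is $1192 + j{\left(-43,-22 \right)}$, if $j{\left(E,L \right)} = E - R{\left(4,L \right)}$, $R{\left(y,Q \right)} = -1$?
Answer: $1150$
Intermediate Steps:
$j{\left(E,L \right)} = 1 + E$ ($j{\left(E,L \right)} = E - -1 = E + 1 = 1 + E$)
$1192 + j{\left(-43,-22 \right)} = 1192 + \left(1 - 43\right) = 1192 - 42 = 1150$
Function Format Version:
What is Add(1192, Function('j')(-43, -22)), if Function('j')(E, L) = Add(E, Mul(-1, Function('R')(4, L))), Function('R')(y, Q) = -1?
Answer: 1150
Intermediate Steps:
Function('j')(E, L) = Add(1, E) (Function('j')(E, L) = Add(E, Mul(-1, -1)) = Add(E, 1) = Add(1, E))
Add(1192, Function('j')(-43, -22)) = Add(1192, Add(1, -43)) = Add(1192, -42) = 1150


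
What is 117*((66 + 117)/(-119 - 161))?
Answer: -21411/280 ≈ -76.468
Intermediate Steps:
117*((66 + 117)/(-119 - 161)) = 117*(183/(-280)) = 117*(183*(-1/280)) = 117*(-183/280) = -21411/280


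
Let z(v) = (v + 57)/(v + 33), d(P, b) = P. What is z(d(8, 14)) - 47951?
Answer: -1965926/41 ≈ -47949.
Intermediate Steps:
z(v) = (57 + v)/(33 + v)
z(d(8, 14)) - 47951 = (57 + 8)/(33 + 8) - 47951 = 65/41 - 47951 = -1965926/41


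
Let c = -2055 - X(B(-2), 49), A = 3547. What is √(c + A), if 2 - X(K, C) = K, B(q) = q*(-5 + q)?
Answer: 4*√94 ≈ 38.781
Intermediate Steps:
X(K, C) = 2 - K
c = -2043 (c = -2055 - (2 - (-2)*(-5 - 2)) = -2055 - (2 - (-2)*(-7)) = -2055 - (2 - 1*14) = -2055 - (2 - 14) = -2055 - 1*(-12) = -2055 + 12 = -2043)
√(c + A) = √(-2043 + 3547) = √1504 = 4*√94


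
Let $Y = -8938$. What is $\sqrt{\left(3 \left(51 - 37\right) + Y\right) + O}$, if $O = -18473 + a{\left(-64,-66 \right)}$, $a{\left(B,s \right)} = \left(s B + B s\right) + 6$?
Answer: $i \sqrt{18915} \approx 137.53 i$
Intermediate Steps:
$a{\left(B,s \right)} = 6 + 2 B s$ ($a{\left(B,s \right)} = \left(B s + B s\right) + 6 = 2 B s + 6 = 6 + 2 B s$)
$O = -10019$ ($O = -18473 + \left(6 + 2 \left(-64\right) \left(-66\right)\right) = -18473 + \left(6 + 8448\right) = -18473 + 8454 = -10019$)
$\sqrt{\left(3 \left(51 - 37\right) + Y\right) + O} = \sqrt{\left(3 \left(51 - 37\right) - 8938\right) - 10019} = \sqrt{\left(3 \cdot 14 - 8938\right) - 10019} = \sqrt{\left(42 - 8938\right) - 10019} = \sqrt{-8896 - 10019} = \sqrt{-18915} = i \sqrt{18915}$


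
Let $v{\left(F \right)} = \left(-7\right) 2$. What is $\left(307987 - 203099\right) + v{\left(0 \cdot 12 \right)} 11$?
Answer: $104734$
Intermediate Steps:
$v{\left(F \right)} = -14$
$\left(307987 - 203099\right) + v{\left(0 \cdot 12 \right)} 11 = \left(307987 - 203099\right) - 154 = 104888 - 154 = 104734$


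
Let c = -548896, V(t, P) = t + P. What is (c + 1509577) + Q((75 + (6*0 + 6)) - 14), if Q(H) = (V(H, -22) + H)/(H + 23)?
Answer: 43230701/45 ≈ 9.6068e+5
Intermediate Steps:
V(t, P) = P + t
Q(H) = (-22 + 2*H)/(23 + H) (Q(H) = ((-22 + H) + H)/(H + 23) = (-22 + 2*H)/(23 + H))
(c + 1509577) + Q((75 + (6*0 + 6)) - 14) = (-548896 + 1509577) + 2*(-11 + ((75 + (6*0 + 6)) - 14))/(23 + ((75 + (6*0 + 6)) - 14)) = 960681 + 2*(-11 + ((75 + (0 + 6)) - 14))/(23 + ((75 + (0 + 6)) - 14)) = 960681 + 2*(-11 + ((75 + 6) - 14))/(23 + ((75 + 6) - 14)) = 960681 + 2*(-11 + (81 - 14))/(23 + (81 - 14)) = 960681 + 2*(-11 + 67)/(23 + 67) = 960681 + 2*56/90 = 960681 + 2*(1/90)*56 = 960681 + 56/45 = 43230701/45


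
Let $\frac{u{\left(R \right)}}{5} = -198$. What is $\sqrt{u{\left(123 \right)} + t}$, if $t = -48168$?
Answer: $3 i \sqrt{5462} \approx 221.72 i$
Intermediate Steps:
$u{\left(R \right)} = -990$ ($u{\left(R \right)} = 5 \left(-198\right) = -990$)
$\sqrt{u{\left(123 \right)} + t} = \sqrt{-990 - 48168} = \sqrt{-49158} = 3 i \sqrt{5462}$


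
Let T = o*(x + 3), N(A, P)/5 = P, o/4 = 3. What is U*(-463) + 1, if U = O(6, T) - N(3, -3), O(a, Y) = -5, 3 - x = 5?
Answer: -4629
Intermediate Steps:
o = 12 (o = 4*3 = 12)
x = -2 (x = 3 - 1*5 = 3 - 5 = -2)
N(A, P) = 5*P
T = 12 (T = 12*(-2 + 3) = 12*1 = 12)
U = 10 (U = -5 - 5*(-3) = -5 - 1*(-15) = -5 + 15 = 10)
U*(-463) + 1 = 10*(-463) + 1 = -4630 + 1 = -4629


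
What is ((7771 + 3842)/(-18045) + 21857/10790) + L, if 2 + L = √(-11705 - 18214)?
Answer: -8020387/12980370 + I*√29919 ≈ -0.61789 + 172.97*I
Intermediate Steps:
L = -2 + I*√29919 (L = -2 + √(-11705 - 18214) = -2 + √(-29919) = -2 + I*√29919 ≈ -2.0 + 172.97*I)
((7771 + 3842)/(-18045) + 21857/10790) + L = ((7771 + 3842)/(-18045) + 21857/10790) + (-2 + I*√29919) = (11613*(-1/18045) + 21857*(1/10790)) + (-2 + I*√29919) = (-3871/6015 + 21857/10790) + (-2 + I*√29919) = 17940353/12980370 + (-2 + I*√29919) = -8020387/12980370 + I*√29919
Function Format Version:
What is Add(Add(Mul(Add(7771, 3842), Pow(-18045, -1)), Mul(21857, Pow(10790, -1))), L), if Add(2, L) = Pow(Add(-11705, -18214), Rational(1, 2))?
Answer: Add(Rational(-8020387, 12980370), Mul(I, Pow(29919, Rational(1, 2)))) ≈ Add(-0.61789, Mul(172.97, I))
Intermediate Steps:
L = Add(-2, Mul(I, Pow(29919, Rational(1, 2)))) (L = Add(-2, Pow(Add(-11705, -18214), Rational(1, 2))) = Add(-2, Pow(-29919, Rational(1, 2))) = Add(-2, Mul(I, Pow(29919, Rational(1, 2)))) ≈ Add(-2.0000, Mul(172.97, I)))
Add(Add(Mul(Add(7771, 3842), Pow(-18045, -1)), Mul(21857, Pow(10790, -1))), L) = Add(Add(Mul(Add(7771, 3842), Pow(-18045, -1)), Mul(21857, Pow(10790, -1))), Add(-2, Mul(I, Pow(29919, Rational(1, 2))))) = Add(Add(Mul(11613, Rational(-1, 18045)), Mul(21857, Rational(1, 10790))), Add(-2, Mul(I, Pow(29919, Rational(1, 2))))) = Add(Add(Rational(-3871, 6015), Rational(21857, 10790)), Add(-2, Mul(I, Pow(29919, Rational(1, 2))))) = Add(Rational(17940353, 12980370), Add(-2, Mul(I, Pow(29919, Rational(1, 2))))) = Add(Rational(-8020387, 12980370), Mul(I, Pow(29919, Rational(1, 2))))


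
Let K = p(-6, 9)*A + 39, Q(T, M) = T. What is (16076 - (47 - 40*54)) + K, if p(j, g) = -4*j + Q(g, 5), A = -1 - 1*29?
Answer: 17238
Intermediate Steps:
A = -30 (A = -1 - 29 = -30)
p(j, g) = g - 4*j (p(j, g) = -4*j + g = g - 4*j)
K = -951 (K = (9 - 4*(-6))*(-30) + 39 = (9 + 24)*(-30) + 39 = 33*(-30) + 39 = -990 + 39 = -951)
(16076 - (47 - 40*54)) + K = (16076 - (47 - 40*54)) - 951 = (16076 - (47 - 2160)) - 951 = (16076 - 1*(-2113)) - 951 = (16076 + 2113) - 951 = 18189 - 951 = 17238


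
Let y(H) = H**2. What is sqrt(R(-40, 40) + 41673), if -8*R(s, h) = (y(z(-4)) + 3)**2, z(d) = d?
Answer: sqrt(666046)/4 ≈ 204.03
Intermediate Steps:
R(s, h) = -361/8 (R(s, h) = -((-4)**2 + 3)**2/8 = -(16 + 3)**2/8 = -1/8*19**2 = -1/8*361 = -361/8)
sqrt(R(-40, 40) + 41673) = sqrt(-361/8 + 41673) = sqrt(333023/8) = sqrt(666046)/4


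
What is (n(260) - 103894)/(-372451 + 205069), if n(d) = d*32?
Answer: 937/1641 ≈ 0.57099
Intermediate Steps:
n(d) = 32*d
(n(260) - 103894)/(-372451 + 205069) = (32*260 - 103894)/(-372451 + 205069) = (8320 - 103894)/(-167382) = -95574*(-1/167382) = 937/1641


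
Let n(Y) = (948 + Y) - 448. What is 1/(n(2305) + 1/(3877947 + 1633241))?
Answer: 5511188/15458882341 ≈ 0.00035651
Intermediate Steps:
n(Y) = 500 + Y
1/(n(2305) + 1/(3877947 + 1633241)) = 1/((500 + 2305) + 1/(3877947 + 1633241)) = 1/(2805 + 1/5511188) = 1/(15458882341/5511188) = 5511188/15458882341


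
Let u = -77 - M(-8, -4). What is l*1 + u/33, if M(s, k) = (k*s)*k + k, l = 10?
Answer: 35/3 ≈ 11.667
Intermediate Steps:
M(s, k) = k + s*k**2 (M(s, k) = s*k**2 + k = k + s*k**2)
u = 55 (u = -77 - (-4)*(1 - 4*(-8)) = -77 - (-4)*(1 + 32) = -77 - (-4)*33 = -77 - 1*(-132) = -77 + 132 = 55)
l*1 + u/33 = 10*1 + 55/33 = 10 + 55*(1/33) = 10 + 5/3 = 35/3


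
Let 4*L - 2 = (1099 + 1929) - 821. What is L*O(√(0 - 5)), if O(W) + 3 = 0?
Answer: -6627/4 ≈ -1656.8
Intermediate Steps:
O(W) = -3 (O(W) = -3 + 0 = -3)
L = 2209/4 (L = ½ + ((1099 + 1929) - 821)/4 = ½ + (3028 - 821)/4 = ½ + (¼)*2207 = ½ + 2207/4 = 2209/4 ≈ 552.25)
L*O(√(0 - 5)) = (2209/4)*(-3) = -6627/4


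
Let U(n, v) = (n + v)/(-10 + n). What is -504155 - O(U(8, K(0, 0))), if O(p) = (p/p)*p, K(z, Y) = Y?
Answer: -504151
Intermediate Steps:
U(n, v) = (n + v)/(-10 + n)
O(p) = p (O(p) = 1*p = p)
-504155 - O(U(8, K(0, 0))) = -504155 - (8 + 0)/(-10 + 8) = -504155 - 8/(-2) = -504155 - (-1)*8/2 = -504155 - 1*(-4) = -504155 + 4 = -504151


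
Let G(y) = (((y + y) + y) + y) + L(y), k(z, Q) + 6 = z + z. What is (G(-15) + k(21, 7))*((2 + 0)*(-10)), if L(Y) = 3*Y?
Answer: 1380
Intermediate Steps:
k(z, Q) = -6 + 2*z (k(z, Q) = -6 + (z + z) = -6 + 2*z)
G(y) = 7*y (G(y) = (((y + y) + y) + y) + 3*y = ((2*y + y) + y) + 3*y = (3*y + y) + 3*y = 4*y + 3*y = 7*y)
(G(-15) + k(21, 7))*((2 + 0)*(-10)) = (7*(-15) + (-6 + 2*21))*((2 + 0)*(-10)) = (-105 + (-6 + 42))*(2*(-10)) = (-105 + 36)*(-20) = -69*(-20) = 1380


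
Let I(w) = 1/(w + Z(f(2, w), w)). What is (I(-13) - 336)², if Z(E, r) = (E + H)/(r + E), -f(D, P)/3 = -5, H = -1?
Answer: 4068289/36 ≈ 1.1301e+5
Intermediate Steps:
f(D, P) = 15 (f(D, P) = -3*(-5) = 15)
Z(E, r) = (-1 + E)/(E + r) (Z(E, r) = (E - 1)/(r + E) = (-1 + E)/(E + r))
I(w) = 1/(w + 14/(15 + w)) (I(w) = 1/(w + (-1 + 15)/(15 + w)) = 1/(w + 14/(15 + w)))
(I(-13) - 336)² = ((15 - 13)/(14 - 13*(15 - 13)) - 336)² = (2/(14 - 13*2) - 336)² = (2/(14 - 26) - 336)² = (2/(-12) - 336)² = (-1/12*2 - 336)² = (-⅙ - 336)² = (-2017/6)² = 4068289/36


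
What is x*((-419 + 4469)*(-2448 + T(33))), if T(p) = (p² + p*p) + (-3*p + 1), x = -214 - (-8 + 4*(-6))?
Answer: 271252800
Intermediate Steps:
x = -182 (x = -214 - (-8 - 24) = -214 - 1*(-32) = -214 + 32 = -182)
T(p) = 1 - 3*p + 2*p² (T(p) = (p² + p²) + (1 - 3*p) = 2*p² + (1 - 3*p) = 1 - 3*p + 2*p²)
x*((-419 + 4469)*(-2448 + T(33))) = -182*(-419 + 4469)*(-2448 + (1 - 3*33 + 2*33²)) = -737100*(-2448 + (1 - 99 + 2*1089)) = -737100*(-2448 + (1 - 99 + 2178)) = -737100*(-2448 + 2080) = -737100*(-368) = -182*(-1490400) = 271252800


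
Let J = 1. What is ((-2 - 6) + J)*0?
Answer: 0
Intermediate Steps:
((-2 - 6) + J)*0 = ((-2 - 6) + 1)*0 = (-8 + 1)*0 = -7*0 = 0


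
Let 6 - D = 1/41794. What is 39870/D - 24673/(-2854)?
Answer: 4761883705619/715677602 ≈ 6653.7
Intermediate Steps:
D = 250763/41794 (D = 6 - 1/41794 = 250763/41794 ≈ 6.0000)
39870/D - 24673/(-2854) = 39870/(250763/41794) - 24673/(-2854) = 39870*(41794/250763) - 24673*(-1/2854) = 1666326780/250763 + 24673/2854 = 4761883705619/715677602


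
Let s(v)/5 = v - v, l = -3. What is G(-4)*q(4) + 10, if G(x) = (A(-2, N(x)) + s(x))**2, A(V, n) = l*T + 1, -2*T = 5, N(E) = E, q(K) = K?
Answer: 299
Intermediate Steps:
s(v) = 0 (s(v) = 5*(v - v) = 5*0 = 0)
T = -5/2 (T = -1/2*5 = -5/2 ≈ -2.5000)
A(V, n) = 17/2 (A(V, n) = -3*(-5/2) + 1 = 15/2 + 1 = 17/2)
G(x) = 289/4 (G(x) = (17/2 + 0)**2 = (17/2)**2 = 289/4)
G(-4)*q(4) + 10 = (289/4)*4 + 10 = 289 + 10 = 299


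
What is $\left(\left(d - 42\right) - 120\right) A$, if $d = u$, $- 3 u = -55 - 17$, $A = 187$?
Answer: $-25806$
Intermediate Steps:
$u = 24$ ($u = - \frac{-55 - 17}{3} = \left(- \frac{1}{3}\right) \left(-72\right) = 24$)
$d = 24$
$\left(\left(d - 42\right) - 120\right) A = \left(\left(24 - 42\right) - 120\right) 187 = \left(-18 - 120\right) 187 = \left(-138\right) 187 = -25806$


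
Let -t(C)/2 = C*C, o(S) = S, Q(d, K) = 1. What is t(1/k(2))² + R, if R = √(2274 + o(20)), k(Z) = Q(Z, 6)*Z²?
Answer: 1/64 + √2294 ≈ 47.911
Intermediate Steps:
k(Z) = Z² (k(Z) = 1*Z² = Z²)
t(C) = -2*C² (t(C) = -2*C*C = -2*C²)
R = √2294 (R = √(2274 + 20) = √2294 ≈ 47.896)
t(1/k(2))² + R = (-2*(1/(2²))²)² + √2294 = (-2*(1/4)²)² + √2294 = (-2*(¼)²)² + √2294 = (-2*1/16)² + √2294 = (-⅛)² + √2294 = 1/64 + √2294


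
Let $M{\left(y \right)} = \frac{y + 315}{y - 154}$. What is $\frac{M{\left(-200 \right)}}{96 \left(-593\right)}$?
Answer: $\frac{115}{20152512} \approx 5.7065 \cdot 10^{-6}$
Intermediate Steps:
$M{\left(y \right)} = \frac{315 + y}{-154 + y}$
$\frac{M{\left(-200 \right)}}{96 \left(-593\right)} = \frac{\frac{1}{-154 - 200} \left(315 - 200\right)}{96 \left(-593\right)} = \frac{\frac{1}{-354} \cdot 115}{-56928} = \left(- \frac{1}{354}\right) 115 \left(- \frac{1}{56928}\right) = \left(- \frac{115}{354}\right) \left(- \frac{1}{56928}\right) = \frac{115}{20152512}$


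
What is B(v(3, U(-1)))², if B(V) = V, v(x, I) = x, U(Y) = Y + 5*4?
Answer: 9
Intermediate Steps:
U(Y) = 20 + Y (U(Y) = Y + 20 = 20 + Y)
B(v(3, U(-1)))² = 3² = 9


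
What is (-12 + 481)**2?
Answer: 219961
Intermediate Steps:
(-12 + 481)**2 = 469**2 = 219961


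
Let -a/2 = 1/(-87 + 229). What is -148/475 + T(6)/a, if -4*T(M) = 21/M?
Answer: 234891/3800 ≈ 61.813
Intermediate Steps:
a = -1/71 (a = -2/(-87 + 229) = -2/142 = -2*1/142 = -1/71 ≈ -0.014085)
T(M) = -21/(4*M)
-148/475 + T(6)/a = -148/475 + (-21/4/6)/(-1/71) = -148*1/475 - 21/4*⅙*(-71) = -148/475 - 7/8*(-71) = -148/475 + 497/8 = 234891/3800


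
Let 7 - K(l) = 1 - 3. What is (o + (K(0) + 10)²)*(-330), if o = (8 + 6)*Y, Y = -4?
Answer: -100650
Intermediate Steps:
K(l) = 9 (K(l) = 7 - (1 - 3) = 7 - 1*(-2) = 7 + 2 = 9)
o = -56 (o = (8 + 6)*(-4) = 14*(-4) = -56)
(o + (K(0) + 10)²)*(-330) = (-56 + (9 + 10)²)*(-330) = (-56 + 19²)*(-330) = (-56 + 361)*(-330) = 305*(-330) = -100650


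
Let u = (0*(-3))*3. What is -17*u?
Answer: 0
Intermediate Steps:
u = 0 (u = 0*3 = 0)
-17*u = -17*0 = 0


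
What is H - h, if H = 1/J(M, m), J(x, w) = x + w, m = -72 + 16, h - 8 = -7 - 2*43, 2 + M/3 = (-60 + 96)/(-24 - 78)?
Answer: 91103/1072 ≈ 84.984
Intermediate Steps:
M = -120/17 (M = -6 + 3*((-60 + 96)/(-24 - 78)) = -6 + 3*(36/(-102)) = -6 + 3*(36*(-1/102)) = -6 + 3*(-6/17) = -6 - 18/17 = -120/17 ≈ -7.0588)
h = -85 (h = 8 + (-7 - 2*43) = 8 + (-7 - 86) = 8 - 93 = -85)
m = -56
J(x, w) = w + x
H = -17/1072 (H = 1/(-56 - 120/17) = 1/(-1072/17) = -17/1072 ≈ -0.015858)
H - h = -17/1072 - 1*(-85) = -17/1072 + 85 = 91103/1072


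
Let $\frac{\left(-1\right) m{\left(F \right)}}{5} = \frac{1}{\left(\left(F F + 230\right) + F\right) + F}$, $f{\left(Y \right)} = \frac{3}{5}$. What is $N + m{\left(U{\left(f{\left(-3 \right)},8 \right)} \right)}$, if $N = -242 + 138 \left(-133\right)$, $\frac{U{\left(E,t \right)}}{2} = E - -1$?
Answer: $- \frac{114663061}{6166} \approx -18596.0$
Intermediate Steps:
$f{\left(Y \right)} = \frac{3}{5}$ ($f{\left(Y \right)} = 3 \cdot \frac{1}{5} = \frac{3}{5}$)
$U{\left(E,t \right)} = 2 + 2 E$ ($U{\left(E,t \right)} = 2 \left(E - -1\right) = 2 \left(E + 1\right) = 2 \left(1 + E\right) = 2 + 2 E$)
$m{\left(F \right)} = - \frac{5}{230 + F^{2} + 2 F}$ ($m{\left(F \right)} = - \frac{5}{\left(\left(F F + 230\right) + F\right) + F} = - \frac{5}{\left(\left(F^{2} + 230\right) + F\right) + F} = - \frac{5}{\left(\left(230 + F^{2}\right) + F\right) + F} = - \frac{5}{\left(230 + F + F^{2}\right) + F} = - \frac{5}{230 + F^{2} + 2 F}$)
$N = -18596$ ($N = -242 - 18354 = -18596$)
$N + m{\left(U{\left(f{\left(-3 \right)},8 \right)} \right)} = -18596 - \frac{5}{230 + \left(2 + 2 \cdot \frac{3}{5}\right)^{2} + 2 \left(2 + 2 \cdot \frac{3}{5}\right)} = -18596 - \frac{5}{230 + \left(2 + \frac{6}{5}\right)^{2} + 2 \left(2 + \frac{6}{5}\right)} = -18596 - \frac{5}{230 + \left(\frac{16}{5}\right)^{2} + 2 \cdot \frac{16}{5}} = -18596 - \frac{5}{230 + \frac{256}{25} + \frac{32}{5}} = -18596 - \frac{5}{\frac{6166}{25}} = -18596 - \frac{125}{6166} = - \frac{114663061}{6166}$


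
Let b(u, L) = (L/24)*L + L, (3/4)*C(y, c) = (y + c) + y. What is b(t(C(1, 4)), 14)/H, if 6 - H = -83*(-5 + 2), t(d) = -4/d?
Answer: -133/1458 ≈ -0.091221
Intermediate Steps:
C(y, c) = 4*c/3 + 8*y/3 (C(y, c) = 4*((y + c) + y)/3 = 4*((c + y) + y)/3 = 4*(c + 2*y)/3 = 4*c/3 + 8*y/3)
b(u, L) = L + L²/24 (b(u, L) = (L*(1/24))*L + L = (L/24)*L + L = L²/24 + L = L + L²/24)
H = -243 (H = 6 - (-83)*(-5 + 2) = 6 - (-83)*(-3) = 6 - 1*249 = 6 - 249 = -243)
b(t(C(1, 4)), 14)/H = ((1/24)*14*(24 + 14))/(-243) = ((1/24)*14*38)*(-1/243) = (133/6)*(-1/243) = -133/1458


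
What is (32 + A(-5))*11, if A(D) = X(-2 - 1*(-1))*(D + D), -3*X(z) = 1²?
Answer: 1166/3 ≈ 388.67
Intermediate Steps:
X(z) = -⅓ (X(z) = -⅓*1² = -⅓*1 = -⅓)
A(D) = -2*D/3 (A(D) = -(D + D)/3 = -2*D/3)
(32 + A(-5))*11 = (32 - ⅔*(-5))*11 = (32 + 10/3)*11 = (106/3)*11 = 1166/3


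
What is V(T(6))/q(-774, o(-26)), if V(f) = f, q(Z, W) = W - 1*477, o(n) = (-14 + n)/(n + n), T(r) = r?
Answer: -78/6191 ≈ -0.012599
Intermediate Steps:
o(n) = (-14 + n)/(2*n) (o(n) = (-14 + n)/((2*n)) = (-14 + n)*(1/(2*n)) = (-14 + n)/(2*n))
q(Z, W) = -477 + W (q(Z, W) = W - 477 = -477 + W)
V(T(6))/q(-774, o(-26)) = 6/(-477 + (½)*(-14 - 26)/(-26)) = 6/(-477 + (½)*(-1/26)*(-40)) = 6/(-477 + 10/13) = 6/(-6191/13) = 6*(-13/6191) = -78/6191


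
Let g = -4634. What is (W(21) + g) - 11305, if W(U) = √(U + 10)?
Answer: -15939 + √31 ≈ -15933.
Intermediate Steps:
W(U) = √(10 + U)
(W(21) + g) - 11305 = (√(10 + 21) - 4634) - 11305 = (√31 - 4634) - 11305 = (-4634 + √31) - 11305 = -15939 + √31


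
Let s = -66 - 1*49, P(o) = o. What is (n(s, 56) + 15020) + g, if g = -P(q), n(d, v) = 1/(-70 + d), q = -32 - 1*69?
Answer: 2797384/185 ≈ 15121.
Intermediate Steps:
q = -101 (q = -32 - 69 = -101)
s = -115 (s = -66 - 49 = -115)
g = 101 (g = -1*(-101) = 101)
(n(s, 56) + 15020) + g = (1/(-70 - 115) + 15020) + 101 = (1/(-185) + 15020) + 101 = (-1/185 + 15020) + 101 = 2778699/185 + 101 = 2797384/185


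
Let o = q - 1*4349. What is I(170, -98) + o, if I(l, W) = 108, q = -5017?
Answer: -9258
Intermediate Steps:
o = -9366 (o = -5017 - 1*4349 = -5017 - 4349 = -9366)
I(170, -98) + o = 108 - 9366 = -9258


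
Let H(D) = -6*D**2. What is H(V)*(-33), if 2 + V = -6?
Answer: 12672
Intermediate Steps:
V = -8 (V = -2 - 6 = -8)
H(V)*(-33) = -6*(-8)**2*(-33) = -6*64*(-33) = -384*(-33) = 12672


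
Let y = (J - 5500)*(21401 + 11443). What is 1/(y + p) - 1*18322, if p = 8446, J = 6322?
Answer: -494807852907/27006214 ≈ -18322.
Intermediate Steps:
y = 26997768 (y = (6322 - 5500)*(21401 + 11443) = 822*32844 = 26997768)
1/(y + p) - 1*18322 = 1/(26997768 + 8446) - 1*18322 = 1/27006214 - 18322 = -494807852907/27006214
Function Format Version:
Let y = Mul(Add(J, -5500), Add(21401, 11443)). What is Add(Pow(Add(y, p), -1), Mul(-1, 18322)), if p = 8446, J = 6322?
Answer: Rational(-494807852907, 27006214) ≈ -18322.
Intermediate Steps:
y = 26997768 (y = Mul(Add(6322, -5500), Add(21401, 11443)) = Mul(822, 32844) = 26997768)
Add(Pow(Add(y, p), -1), Mul(-1, 18322)) = Add(Pow(Add(26997768, 8446), -1), Mul(-1, 18322)) = Add(Pow(27006214, -1), -18322) = Add(Rational(1, 27006214), -18322) = Rational(-494807852907, 27006214)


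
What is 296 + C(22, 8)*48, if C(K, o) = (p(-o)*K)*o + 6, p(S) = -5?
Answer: -41656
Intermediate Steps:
C(K, o) = 6 - 5*K*o (C(K, o) = (-5*K)*o + 6 = -5*K*o + 6 = 6 - 5*K*o)
296 + C(22, 8)*48 = 296 + (6 - 5*22*8)*48 = 296 + (6 - 880)*48 = 296 - 874*48 = 296 - 41952 = -41656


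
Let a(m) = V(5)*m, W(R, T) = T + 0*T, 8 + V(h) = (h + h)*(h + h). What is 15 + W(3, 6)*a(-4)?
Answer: -2193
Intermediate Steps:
V(h) = -8 + 4*h² (V(h) = -8 + (h + h)*(h + h) = -8 + (2*h)*(2*h) = -8 + 4*h²)
W(R, T) = T (W(R, T) = T + 0 = T)
a(m) = 92*m (a(m) = (-8 + 4*5²)*m = (-8 + 4*25)*m = (-8 + 100)*m = 92*m)
15 + W(3, 6)*a(-4) = 15 + 6*(92*(-4)) = 15 + 6*(-368) = 15 - 2208 = -2193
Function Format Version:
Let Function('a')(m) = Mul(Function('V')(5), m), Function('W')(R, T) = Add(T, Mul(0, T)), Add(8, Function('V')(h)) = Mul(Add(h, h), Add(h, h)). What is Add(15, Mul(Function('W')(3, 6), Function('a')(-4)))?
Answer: -2193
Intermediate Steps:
Function('V')(h) = Add(-8, Mul(4, Pow(h, 2))) (Function('V')(h) = Add(-8, Mul(Add(h, h), Add(h, h))) = Add(-8, Mul(Mul(2, h), Mul(2, h))) = Add(-8, Mul(4, Pow(h, 2))))
Function('W')(R, T) = T (Function('W')(R, T) = Add(T, 0) = T)
Function('a')(m) = Mul(92, m) (Function('a')(m) = Mul(Add(-8, Mul(4, Pow(5, 2))), m) = Mul(Add(-8, Mul(4, 25)), m) = Mul(Add(-8, 100), m) = Mul(92, m))
Add(15, Mul(Function('W')(3, 6), Function('a')(-4))) = Add(15, Mul(6, Mul(92, -4))) = Add(15, Mul(6, -368)) = Add(15, -2208) = -2193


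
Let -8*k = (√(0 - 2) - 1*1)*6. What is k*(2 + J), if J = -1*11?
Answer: -27/4 + 27*I*√2/4 ≈ -6.75 + 9.5459*I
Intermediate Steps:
k = ¾ - 3*I*√2/4 (k = -(√(0 - 2) - 1*1)*6/8 = -(√(-2) - 1)*6/8 = -(I*√2 - 1)*6/8 = -(-1 + I*√2)*6/8 = -(-6 + 6*I*√2)/8 = ¾ - 3*I*√2/4 ≈ 0.75 - 1.0607*I)
J = -11
k*(2 + J) = (¾ - 3*I*√2/4)*(2 - 11) = (¾ - 3*I*√2/4)*(-9) = -27/4 + 27*I*√2/4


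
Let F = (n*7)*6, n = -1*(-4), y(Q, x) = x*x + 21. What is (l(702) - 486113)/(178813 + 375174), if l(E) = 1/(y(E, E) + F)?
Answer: -239650306208/273111713091 ≈ -0.87748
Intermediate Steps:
y(Q, x) = 21 + x² (y(Q, x) = x² + 21 = 21 + x²)
n = 4
F = 168 (F = (4*7)*6 = 28*6 = 168)
l(E) = 1/(189 + E²) (l(E) = 1/((21 + E²) + 168) = 1/(189 + E²))
(l(702) - 486113)/(178813 + 375174) = (1/(189 + 702²) - 486113)/(178813 + 375174) = (1/(189 + 492804) - 486113)/553987 = (1/492993 - 486113)*(1/553987) = -239650306208/492993*1/553987 = -239650306208/273111713091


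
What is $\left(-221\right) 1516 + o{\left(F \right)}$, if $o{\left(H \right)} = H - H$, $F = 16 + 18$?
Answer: $-335036$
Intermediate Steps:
$F = 34$
$o{\left(H \right)} = 0$
$\left(-221\right) 1516 + o{\left(F \right)} = \left(-221\right) 1516 + 0 = -335036 + 0 = -335036$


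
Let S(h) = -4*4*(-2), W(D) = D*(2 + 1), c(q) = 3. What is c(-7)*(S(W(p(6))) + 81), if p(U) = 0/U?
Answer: 339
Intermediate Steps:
p(U) = 0
W(D) = 3*D (W(D) = D*3 = 3*D)
S(h) = 32 (S(h) = -16*(-2) = 32)
c(-7)*(S(W(p(6))) + 81) = 3*(32 + 81) = 3*113 = 339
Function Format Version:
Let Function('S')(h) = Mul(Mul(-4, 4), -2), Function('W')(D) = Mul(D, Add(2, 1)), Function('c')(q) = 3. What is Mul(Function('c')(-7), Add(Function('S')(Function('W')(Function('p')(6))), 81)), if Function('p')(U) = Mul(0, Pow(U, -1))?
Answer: 339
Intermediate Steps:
Function('p')(U) = 0
Function('W')(D) = Mul(3, D) (Function('W')(D) = Mul(D, 3) = Mul(3, D))
Function('S')(h) = 32 (Function('S')(h) = Mul(-16, -2) = 32)
Mul(Function('c')(-7), Add(Function('S')(Function('W')(Function('p')(6))), 81)) = Mul(3, Add(32, 81)) = Mul(3, 113) = 339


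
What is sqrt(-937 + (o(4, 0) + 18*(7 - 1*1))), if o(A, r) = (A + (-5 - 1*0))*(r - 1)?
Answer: 6*I*sqrt(23) ≈ 28.775*I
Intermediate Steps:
o(A, r) = (-1 + r)*(-5 + A) (o(A, r) = (A + (-5 + 0))*(-1 + r) = (A - 5)*(-1 + r) = (-5 + A)*(-1 + r) = (-1 + r)*(-5 + A))
sqrt(-937 + (o(4, 0) + 18*(7 - 1*1))) = sqrt(-937 + ((5 - 1*4 - 5*0 + 4*0) + 18*(7 - 1*1))) = sqrt(-937 + ((5 - 4 + 0 + 0) + 18*(7 - 1))) = sqrt(-937 + (1 + 18*6)) = sqrt(-937 + (1 + 108)) = sqrt(-937 + 109) = sqrt(-828) = 6*I*sqrt(23)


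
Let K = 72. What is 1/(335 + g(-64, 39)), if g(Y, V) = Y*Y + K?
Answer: 1/4503 ≈ 0.00022207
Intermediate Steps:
g(Y, V) = 72 + Y**2 (g(Y, V) = Y*Y + 72 = Y**2 + 72 = 72 + Y**2)
1/(335 + g(-64, 39)) = 1/(335 + (72 + (-64)**2)) = 1/(335 + (72 + 4096)) = 1/(335 + 4168) = 1/4503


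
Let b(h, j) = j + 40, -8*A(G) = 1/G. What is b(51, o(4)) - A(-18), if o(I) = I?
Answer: 6335/144 ≈ 43.993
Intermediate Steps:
A(G) = -1/(8*G)
b(h, j) = 40 + j
b(51, o(4)) - A(-18) = (40 + 4) - (-1)/(8*(-18)) = 44 - (-1)*(-1)/(8*18) = 44 - 1*1/144 = 44 - 1/144 = 6335/144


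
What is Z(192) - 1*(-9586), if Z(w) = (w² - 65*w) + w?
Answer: 34162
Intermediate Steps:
Z(w) = w² - 64*w
Z(192) - 1*(-9586) = 192*(-64 + 192) - 1*(-9586) = 192*128 + 9586 = 24576 + 9586 = 34162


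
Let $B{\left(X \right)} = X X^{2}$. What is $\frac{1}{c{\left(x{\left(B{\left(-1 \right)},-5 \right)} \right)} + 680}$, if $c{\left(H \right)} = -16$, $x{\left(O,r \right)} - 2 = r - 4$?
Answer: $\frac{1}{664} \approx 0.001506$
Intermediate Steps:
$B{\left(X \right)} = X^{3}$
$x{\left(O,r \right)} = -2 + r$ ($x{\left(O,r \right)} = 2 + \left(r - 4\right) = 2 + \left(-4 + r\right) = -2 + r$)
$\frac{1}{c{\left(x{\left(B{\left(-1 \right)},-5 \right)} \right)} + 680} = \frac{1}{-16 + 680} = \frac{1}{664}$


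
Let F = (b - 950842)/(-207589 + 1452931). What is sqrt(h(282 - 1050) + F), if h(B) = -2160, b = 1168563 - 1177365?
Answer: I*sqrt(17097391583778)/88953 ≈ 46.484*I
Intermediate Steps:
b = -8802
F = -68546/88953 (F = (-8802 - 950842)/(-207589 + 1452931) = -959644/1245342 = -959644*1/1245342 = -68546/88953 ≈ -0.77059)
sqrt(h(282 - 1050) + F) = sqrt(-2160 - 68546/88953) = sqrt(-192207026/88953) = I*sqrt(17097391583778)/88953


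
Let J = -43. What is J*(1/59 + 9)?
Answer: -22876/59 ≈ -387.73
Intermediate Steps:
J*(1/59 + 9) = -43*(1/59 + 9) = -43*532/59 = -22876/59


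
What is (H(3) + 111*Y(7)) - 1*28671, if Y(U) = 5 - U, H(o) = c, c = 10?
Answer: -28883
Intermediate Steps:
H(o) = 10
(H(3) + 111*Y(7)) - 1*28671 = (10 + 111*(5 - 1*7)) - 1*28671 = (10 + 111*(5 - 7)) - 28671 = (10 + 111*(-2)) - 28671 = (10 - 222) - 28671 = -212 - 28671 = -28883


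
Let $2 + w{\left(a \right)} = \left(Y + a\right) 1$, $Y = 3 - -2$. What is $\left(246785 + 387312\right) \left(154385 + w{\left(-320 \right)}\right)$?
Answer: $97694056596$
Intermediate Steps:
$Y = 5$ ($Y = 3 + 2 = 5$)
$w{\left(a \right)} = 3 + a$ ($w{\left(a \right)} = -2 + \left(5 + a\right) 1 = -2 + \left(5 + a\right) = 3 + a$)
$\left(246785 + 387312\right) \left(154385 + w{\left(-320 \right)}\right) = \left(246785 + 387312\right) \left(154385 + \left(3 - 320\right)\right) = 634097 \left(154385 - 317\right) = 634097 \cdot 154068 = 97694056596$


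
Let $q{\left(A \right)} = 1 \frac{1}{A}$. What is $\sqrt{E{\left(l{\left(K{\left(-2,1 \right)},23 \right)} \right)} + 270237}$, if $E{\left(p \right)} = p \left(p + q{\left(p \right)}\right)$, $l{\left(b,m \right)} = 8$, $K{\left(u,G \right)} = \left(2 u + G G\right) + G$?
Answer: $\sqrt{270302} \approx 519.91$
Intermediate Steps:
$K{\left(u,G \right)} = G + G^{2} + 2 u$ ($K{\left(u,G \right)} = \left(2 u + G^{2}\right) + G = \left(G^{2} + 2 u\right) + G = G + G^{2} + 2 u$)
$q{\left(A \right)} = \frac{1}{A}$
$E{\left(p \right)} = p \left(p + \frac{1}{p}\right)$
$\sqrt{E{\left(l{\left(K{\left(-2,1 \right)},23 \right)} \right)} + 270237} = \sqrt{\left(1 + 8^{2}\right) + 270237} = \sqrt{\left(1 + 64\right) + 270237} = \sqrt{65 + 270237} = \sqrt{270302}$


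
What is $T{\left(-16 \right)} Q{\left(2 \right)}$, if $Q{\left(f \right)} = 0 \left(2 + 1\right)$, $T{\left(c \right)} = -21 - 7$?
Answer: $0$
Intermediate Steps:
$T{\left(c \right)} = -28$
$Q{\left(f \right)} = 0$ ($Q{\left(f \right)} = 0 \cdot 3 = 0$)
$T{\left(-16 \right)} Q{\left(2 \right)} = \left(-28\right) 0 = 0$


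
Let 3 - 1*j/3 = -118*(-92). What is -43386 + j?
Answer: -75945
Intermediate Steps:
j = -32559 (j = 9 - (-354)*(-92) = 9 - 3*10856 = 9 - 32568 = -32559)
-43386 + j = -43386 - 32559 = -75945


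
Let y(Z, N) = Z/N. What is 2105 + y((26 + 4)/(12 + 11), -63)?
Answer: 1016705/483 ≈ 2105.0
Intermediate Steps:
2105 + y((26 + 4)/(12 + 11), -63) = 2105 + ((26 + 4)/(12 + 11))/(-63) = 2105 + (30/23)*(-1/63) = 2105 - 10/483 = 1016705/483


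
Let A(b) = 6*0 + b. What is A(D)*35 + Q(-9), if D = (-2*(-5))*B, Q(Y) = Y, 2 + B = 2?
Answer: -9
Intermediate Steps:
B = 0 (B = -2 + 2 = 0)
D = 0 (D = -2*(-5)*0 = 10*0 = 0)
A(b) = b (A(b) = 0 + b = b)
A(D)*35 + Q(-9) = 0*35 - 9 = 0 - 9 = -9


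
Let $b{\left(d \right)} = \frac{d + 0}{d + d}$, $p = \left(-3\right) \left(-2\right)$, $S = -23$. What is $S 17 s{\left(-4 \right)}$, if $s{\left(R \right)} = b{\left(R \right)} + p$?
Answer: $- \frac{5083}{2} \approx -2541.5$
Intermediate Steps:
$p = 6$
$b{\left(d \right)} = \frac{1}{2}$ ($b{\left(d \right)} = \frac{d}{2 d} = d \frac{1}{2 d} = \frac{1}{2}$)
$s{\left(R \right)} = \frac{13}{2}$ ($s{\left(R \right)} = \frac{1}{2} + 6 = \frac{13}{2}$)
$S 17 s{\left(-4 \right)} = \left(-23\right) 17 \cdot \frac{13}{2} = \left(-391\right) \frac{13}{2} = - \frac{5083}{2}$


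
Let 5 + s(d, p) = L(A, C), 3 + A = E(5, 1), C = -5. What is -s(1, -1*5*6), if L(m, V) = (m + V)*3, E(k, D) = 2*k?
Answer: -1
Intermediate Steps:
A = 7 (A = -3 + 2*5 = -3 + 10 = 7)
L(m, V) = 3*V + 3*m (L(m, V) = (V + m)*3 = 3*V + 3*m)
s(d, p) = 1 (s(d, p) = -5 + (3*(-5) + 3*7) = -5 + (-15 + 21) = -5 + 6 = 1)
-s(1, -1*5*6) = -1*1 = -1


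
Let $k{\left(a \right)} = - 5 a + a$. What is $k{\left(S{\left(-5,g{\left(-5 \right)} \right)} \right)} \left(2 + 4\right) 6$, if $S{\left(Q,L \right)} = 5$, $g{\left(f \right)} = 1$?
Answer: $-720$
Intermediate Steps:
$k{\left(a \right)} = - 4 a$
$k{\left(S{\left(-5,g{\left(-5 \right)} \right)} \right)} \left(2 + 4\right) 6 = \left(-4\right) 5 \left(2 + 4\right) 6 = - 20 \cdot 6 \cdot 6 = \left(-20\right) 36 = -720$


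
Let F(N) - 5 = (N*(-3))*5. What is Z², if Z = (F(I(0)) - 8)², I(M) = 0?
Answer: 81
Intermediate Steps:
F(N) = 5 - 15*N (F(N) = 5 + (N*(-3))*5 = 5 - 3*N*5 = 5 - 15*N)
Z = 9 (Z = ((5 - 15*0) - 8)² = ((5 + 0) - 8)² = (5 - 8)² = (-3)² = 9)
Z² = 9² = 81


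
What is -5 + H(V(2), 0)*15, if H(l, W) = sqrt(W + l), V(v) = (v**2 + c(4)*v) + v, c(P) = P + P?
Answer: -5 + 15*sqrt(22) ≈ 65.356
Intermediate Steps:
c(P) = 2*P
V(v) = v**2 + 9*v (V(v) = (v**2 + (2*4)*v) + v = (v**2 + 8*v) + v = v**2 + 9*v)
-5 + H(V(2), 0)*15 = -5 + sqrt(0 + 2*(9 + 2))*15 = -5 + sqrt(0 + 2*11)*15 = -5 + sqrt(0 + 22)*15 = -5 + sqrt(22)*15 = -5 + 15*sqrt(22)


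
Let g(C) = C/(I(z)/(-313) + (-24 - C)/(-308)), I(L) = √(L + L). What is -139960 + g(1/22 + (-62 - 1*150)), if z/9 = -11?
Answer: 4*(-711276720*√22 + 45173599487*I)/(-1294255*I + 20328*√22) ≈ -1.3961e+5 - 25.449*I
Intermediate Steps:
z = -99 (z = 9*(-11) = -99)
I(L) = √2*√L (I(L) = √(2*L) = √2*√L)
g(C) = C/(6/77 + C/308 - 3*I*√22/313) (g(C) = C/((√2*√(-99))/(-313) + (-24 - C)/(-308)) = C/((√2*(3*I*√11))*(-1/313) + (-24 - C)*(-1/308)) = C/((3*I*√22)*(-1/313) + (6/77 + C/308)) = C/(-3*I*√22/313 + (6/77 + C/308)) = C/(6/77 + C/308 - 3*I*√22/313))
-139960 + g(1/22 + (-62 - 1*150)) = -139960 + 96404*(1/22 + (-62 - 1*150))/(7512 + 313*(1/22 + (-62 - 1*150)) - 924*I*√22) = -139960 + 96404*(1/22 + (-62 - 150))/(7512 + 313*(1/22 + (-62 - 150)) - 924*I*√22) = -139960 + 96404*(1/22 - 212)/(7512 + 313*(1/22 - 212) - 924*I*√22) = -139960 + 96404*(-4663/22)/(7512 + 313*(-4663/22) - 924*I*√22) = -139960 + 96404*(-4663/22)/(7512 - 1459519/22 - 924*I*√22) = -139960 + 96404*(-4663/22)/(-1294255/22 - 924*I*√22) = -139960 - 20433266/(-1294255/22 - 924*I*√22)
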